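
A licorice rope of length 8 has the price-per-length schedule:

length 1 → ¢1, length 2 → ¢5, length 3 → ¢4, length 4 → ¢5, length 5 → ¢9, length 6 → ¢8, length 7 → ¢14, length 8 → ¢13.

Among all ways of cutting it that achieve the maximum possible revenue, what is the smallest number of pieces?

Let r[k] be the best obtainable value from length k. For each k, try every first piece i and keep the best of price[i] + r[k−i].
r[1] = 1
r[2] = max(1+1, 5+0) = 5
r[3] = max(1+5, 5+1, 4+0) = 6
r[4] = max(1+6, 5+5, 4+1, 5+0) = 10
r[5] = max(1+10, 5+6, 4+5, 5+1, 9+0) = 11
r[6] = max(1+11, 5+10, 4+6, 5+5, 9+1, 8+0) = 15
r[7] = max(1+15, 5+11, 4+10, …, 8+1, 14+0) = 16
r[8] = max(1+16, 5+15, 4+11, …, 14+1, 13+0) = 20
Maximum revenue is ¢20.
Now minimize piece count subject to staying optimal: for each k, pieces[k] = 1 + min over i with p[i]+r[k−i]=r[k] of pieces[k−i].
pieces[5] = 3
pieces[6] = 3
pieces[7] = 4
pieces[8] = 4

4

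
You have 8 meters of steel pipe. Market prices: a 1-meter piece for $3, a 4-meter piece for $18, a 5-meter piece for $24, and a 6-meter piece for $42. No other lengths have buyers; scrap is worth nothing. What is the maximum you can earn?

Build r[k] bottom-up: r[k] = max over allowed piece i of (p[i] + r[k−i]).
r[1] = 3
r[2] = 6  (first piece 1, then r[1]=3)
r[3] = 9  (first piece 1, then r[2]=6)
r[4] = 18
r[5] = 24
r[6] = 42
r[7] = 45  (first piece 1, then r[6]=42)
r[8] = 48  (first piece 1, then r[7]=45)
One optimal cutting: 6 + 1 + 1 → $48.

48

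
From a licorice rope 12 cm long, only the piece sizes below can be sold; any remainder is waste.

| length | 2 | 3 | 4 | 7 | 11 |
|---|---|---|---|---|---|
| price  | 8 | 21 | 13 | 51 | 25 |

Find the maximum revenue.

Build best[k] bottom-up: best[k] = max over allowed piece i of (p[i] + best[k−i]).
best[1] = 0
best[2] = 8
best[3] = max(8+0, 21+0) = 21
best[4] = max(8+8, 21+0, 13+0) = 21
best[5] = max(8+21, 21+8, 13+0) = 29
best[6] = max(8+21, 21+21, 13+8) = 42
best[7] = max(8+29, 21+21, 13+21, 51+0) = 51
best[8] = max(8+42, 21+29, 13+21, 51+0) = 51
best[9] = max(8+51, 21+42, 13+29, 51+8) = 63
best[10] = max(8+51, 21+51, 13+42, 51+21) = 72
best[11] = max(8+63, 21+51, 13+51, 51+21, 25+0) = 72
best[12] = max(8+72, 21+63, 13+51, 51+29, 25+0) = 84
One optimal cutting: 3 + 3 + 3 + 3 → ¢84.

84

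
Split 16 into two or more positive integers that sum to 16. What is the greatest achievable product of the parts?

Let prod[k] be the best product for length k (with at least one cut). For each first piece i, the rest contributes max(k−i, prod[k−i]).
prod[2] = 1×max(1,0) = 1×1 = 1
prod[3] = max(1×2, 2×1) = 2
prod[4] = max(1×3, 2×2, 3×1) = 4
prod[5] = max(1×4, 2×3, 3×2, 4×1) = 6
prod[6] = max(1×6, 2×4, 3×3, 4×2, 5×1) = 9
prod[7] = max(1×9, 2×6, 3×4, 4×3, 5×2, 6×1) = 12
prod[8] = max(1×12, 2×9, 3×6, …, 6×2, 7×1) = 18
prod[9] = max(1×18, 2×12, 3×9, …, 7×2, 8×1) = 27
prod[10] = max(1×27, 2×18, 3×12, …, 8×2, 9×1) = 36
prod[11] = max(1×36, 2×27, 3×18, …, 9×2, 10×1) = 54
prod[12] = max(1×54, 2×36, 3×27, …, 10×2, 11×1) = 81
prod[13] = max(1×81, 2×54, 3×36, …, 11×2, 12×1) = 108
prod[14] = max(1×108, 2×81, 3×54, …, 12×2, 13×1) = 162
prod[15] = max(1×162, 2×108, 3×81, …, 13×2, 14×1) = 243
prod[16] = max(1×243, 2×162, 3×108, …, 14×2, 15×1) = 324
One optimal split: 3 + 3 + 3 + 3 + 2 + 2; product 3×3×3×3×2×2 = 324.

324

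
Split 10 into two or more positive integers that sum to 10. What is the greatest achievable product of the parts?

Fill g[k] for k=2..10: at each k try every first piece i and multiply by the better of (k−i) uncut or g[k−i].
Small cases: g[2]=1, g[3]=2, g[4]=4, g[5]=6.
g[6] = max(1*6, 2*4, 3*3, 4*2, 5*1) = 9
g[7] = max(1*9, 2*6, 3*4, 4*3, 5*2, 6*1) = 12
g[8] = max(1*12, 2*9, 3*6, …, 6*2, 7*1) = 18
g[9] = max(1*18, 2*12, 3*9, …, 7*2, 8*1) = 27
g[10] = max(1*27, 2*18, 3*12, …, 8*2, 9*1) = 36
One optimal split: 3 + 3 + 2 + 2; product 3*3*2*2 = 36.

36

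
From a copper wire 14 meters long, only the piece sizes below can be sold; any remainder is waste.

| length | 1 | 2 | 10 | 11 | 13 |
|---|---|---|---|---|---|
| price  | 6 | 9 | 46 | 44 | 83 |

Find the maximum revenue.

Let best[k] be the best obtainable value from length k. For each k, try every first piece i and keep the best of price[i] + best[k−i].
best[1] = 6
best[2] = max(6+6, 9+0) = 12
best[3] = max(6+12, 9+6) = 18
best[4] = max(6+18, 9+12) = 24
best[5] = max(6+24, 9+18) = 30
best[6] = max(6+30, 9+24) = 36
best[7] = max(6+36, 9+30) = 42
best[8] = max(6+42, 9+36) = 48
best[9] = max(6+48, 9+42) = 54
best[10] = max(6+54, 9+48, 46+0) = 60
best[11] = max(6+60, 9+54, 46+6, 44+0) = 66
best[12] = max(6+66, 9+60, 46+12, 44+6) = 72
best[13] = max(6+72, 9+66, 46+18, 44+12, 83+0) = 83
best[14] = max(6+83, 9+72, 46+24, 44+18, 83+6) = 89
One optimal cutting: 13 + 1 → €89.

89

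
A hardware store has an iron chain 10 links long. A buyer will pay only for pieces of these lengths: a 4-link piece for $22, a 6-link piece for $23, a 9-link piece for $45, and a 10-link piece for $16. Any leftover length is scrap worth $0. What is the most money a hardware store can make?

45

Build f[k] bottom-up: f[k] = max over allowed piece i of (p[i] + f[k−i]).
f[1] = 0
f[2] = 0
f[3] = 0
f[4] = 22
f[5] = 22
f[6] = max(22+0, 23+0) = 23
f[7] = max(22+0, 23+0) = 23
f[8] = max(22+22, 23+0) = 44
f[9] = max(22+22, 23+0, 45+0) = 45
f[10] = max(22+23, 23+22, 45+0, 16+0) = 45
One optimal cutting: pieces 9 with 1 link of scrap → $45.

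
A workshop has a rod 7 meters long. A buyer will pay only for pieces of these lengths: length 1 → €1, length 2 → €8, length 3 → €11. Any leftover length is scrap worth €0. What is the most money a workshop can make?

Build best[k] bottom-up: best[k] = max over allowed piece i of (p[i] + best[k−i]).
best[1] = 1
best[2] = max(1+1, 8+0) = 8
best[3] = max(1+8, 8+1, 11+0) = 11
best[4] = max(1+11, 8+8, 11+1) = 16
best[5] = max(1+16, 8+11, 11+8) = 19
best[6] = max(1+19, 8+16, 11+11) = 24
best[7] = max(1+24, 8+19, 11+16) = 27
One optimal cutting: 3 + 2 + 2 → €27.

27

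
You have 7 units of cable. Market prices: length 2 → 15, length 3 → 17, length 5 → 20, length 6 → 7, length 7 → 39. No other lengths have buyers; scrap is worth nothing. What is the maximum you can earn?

47

Let f[k] be the best obtainable value from length k. For each k, try every first piece i and keep the best of price[i] + f[k−i].
f[1] = 0
f[2] = 15
f[3] = 17
f[4] = 30  (first piece 2, then f[2]=15)
f[5] = 32  (first piece 2, then f[3]=17)
f[6] = 45  (first piece 2, then f[4]=30)
f[7] = 47  (first piece 2, then f[5]=32)
One optimal cutting: 3 + 2 + 2 → 47.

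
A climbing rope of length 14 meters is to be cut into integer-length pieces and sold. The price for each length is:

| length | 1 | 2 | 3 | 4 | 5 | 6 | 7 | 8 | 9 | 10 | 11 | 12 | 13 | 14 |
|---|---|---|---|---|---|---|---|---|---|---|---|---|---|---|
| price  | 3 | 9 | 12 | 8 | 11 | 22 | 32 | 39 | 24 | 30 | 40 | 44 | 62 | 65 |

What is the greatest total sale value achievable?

66

Build R[k] bottom-up: R[k] = max over allowed piece i of (p[i] + R[k−i]).
R[1] = 3
R[2] = max(3+3, 9+0) = 9
R[3] = max(3+9, 9+3, 12+0) = 12
R[4] = max(3+12, 9+9, 12+3, 8+0) = 18
R[5] = max(3+18, 9+12, 12+9, 8+3, 11+0) = 21
R[6] = max(3+21, 9+18, 12+12, 8+9, 11+3, 22+0) = 27
R[7] = max(3+27, 9+21, 12+18, …, 22+3, 32+0) = 32
R[8] = max(3+32, 9+27, 12+21, …, 32+3, 39+0) = 39
R[9] = max(3+39, 9+32, 12+27, …, 39+3, 24+0) = 42
R[10] = max(3+42, 9+39, 12+32, …, 24+3, 30+0) = 48
R[11] = max(3+48, 9+42, 12+39, …, 30+3, 40+0) = 51
R[12] = max(3+51, 9+48, 12+42, …, 40+3, 44+0) = 57
R[13] = max(3+57, 9+51, 12+48, …, 44+3, 62+0) = 62
R[14] = max(3+62, 9+57, 12+51, …, 62+3, 65+0) = 66
One optimal cutting: 8 + 2 + 2 + 2 → €39 + €9 + €9 + €9 = €66.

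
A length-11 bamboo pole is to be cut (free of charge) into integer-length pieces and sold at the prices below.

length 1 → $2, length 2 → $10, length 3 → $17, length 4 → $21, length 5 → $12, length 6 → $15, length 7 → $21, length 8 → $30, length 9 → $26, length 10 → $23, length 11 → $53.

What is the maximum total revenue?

Let best[k] be the best obtainable value from length k. For each k, try every first piece i and keep the best of price[i] + best[k−i].
best[1] = 2
best[2] = 10
best[3] = 17
best[4] = 21
best[5] = 27  (first piece 2, then best[3]=17)
best[6] = 34  (first piece 3, then best[3]=17)
best[7] = 38  (first piece 3, then best[4]=21)
best[8] = 44  (first piece 2, then best[6]=34)
best[9] = 51  (first piece 3, then best[6]=34)
best[10] = 55  (first piece 3, then best[7]=38)
best[11] = 61  (first piece 2, then best[9]=51)
One optimal cutting: 3 + 3 + 3 + 2 → $17 + $17 + $17 + $10 = $61.

61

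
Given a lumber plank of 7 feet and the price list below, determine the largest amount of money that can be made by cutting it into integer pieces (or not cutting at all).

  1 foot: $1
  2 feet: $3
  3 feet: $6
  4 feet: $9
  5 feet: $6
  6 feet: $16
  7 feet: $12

17

Let R[k] be the best obtainable value from length k. For each k, try every first piece i and keep the best of price[i] + R[k−i].
R[1] = 1
R[2] = max(1+1, 3+0) = 3
R[3] = max(1+3, 3+1, 6+0) = 6
R[4] = max(1+6, 3+3, 6+1, 9+0) = 9
R[5] = max(1+9, 3+6, 6+3, 9+1, 6+0) = 10
R[6] = max(1+10, 3+9, 6+6, 9+3, 6+1, 16+0) = 16
R[7] = max(1+16, 3+10, 6+9, …, 16+1, 12+0) = 17
One optimal cutting: 6 + 1 → $16 + $1 = $17.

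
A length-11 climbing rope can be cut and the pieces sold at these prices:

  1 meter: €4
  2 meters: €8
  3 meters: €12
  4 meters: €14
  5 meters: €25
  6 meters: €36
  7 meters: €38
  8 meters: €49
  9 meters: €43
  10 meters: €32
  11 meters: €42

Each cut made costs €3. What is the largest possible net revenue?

Let r[k] be the best obtainable value from length k. For each k, try every first piece i and keep the best of price[i] + r[k−i] minus the 3 cut fee when i<k.
r[1] = 4
r[2] = 8
r[3] = 12
r[4] = 14
r[5] = 25
r[6] = 36
r[7] = 38
r[8] = 49
r[9] = 50  (first piece 1, then r[8]=49)
r[10] = 54  (first piece 2, then r[8]=49)
r[11] = 58  (first piece 3, then r[8]=49)
One optimal plan: pieces 8 + 3 (1 cut) → €61 − €3 = €58.

58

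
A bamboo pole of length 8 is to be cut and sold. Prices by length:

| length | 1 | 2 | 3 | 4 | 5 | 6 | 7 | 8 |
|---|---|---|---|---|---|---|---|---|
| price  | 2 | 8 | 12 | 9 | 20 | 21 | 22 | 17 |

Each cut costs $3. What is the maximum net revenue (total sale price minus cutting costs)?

29

Let r[k] be the best obtainable value from length k. For each k, try every first piece i and keep the best of price[i] + r[k−i] minus the 3 cut fee when i<k.
r[1] = 2
r[2] = max(2+2-3, 8+0) = 8
r[3] = max(2+8-3, 8+2-3, 12+0) = 12
r[4] = max(2+12-3, 8+8-3, 12+2-3, 9+0) = 13
r[5] = max(2+13-3, 8+12-3, 12+8-3, 9+2-3, 20+0) = 20
r[6] = max(2+20-3, 8+13-3, 12+12-3, 9+8-3, 20+2-3, 21+0) = 21
r[7] = max(2+21-3, 8+20-3, 12+13-3, …, 21+2-3, 22+0) = 25
r[8] = max(2+25-3, 8+21-3, 12+20-3, …, 22+2-3, 17+0) = 29
One optimal plan: pieces 5 + 3 (1 cut) → $32 − $3 = $29.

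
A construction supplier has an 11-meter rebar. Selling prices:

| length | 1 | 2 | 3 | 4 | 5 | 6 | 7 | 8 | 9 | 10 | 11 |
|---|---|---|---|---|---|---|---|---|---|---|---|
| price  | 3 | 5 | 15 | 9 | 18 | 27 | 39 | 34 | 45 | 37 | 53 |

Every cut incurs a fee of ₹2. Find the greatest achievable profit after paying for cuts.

53

Consider every possible first cut. v[k] is the best of p[i]+v[k−i] over all sellable i≤k, charging 2 whenever i<k.
v[1] = 3
v[2] = max(3+3-2, 5+0) = 5
v[3] = max(3+5-2, 5+3-2, 15+0) = 15
v[4] = max(3+15-2, 5+5-2, 15+3-2, 9+0) = 16
v[5] = max(3+16-2, 5+15-2, 15+5-2, 9+3-2, 18+0) = 18
v[6] = max(3+18-2, 5+16-2, 15+15-2, 9+5-2, 18+3-2, 27+0) = 28
v[7] = max(3+28-2, 5+18-2, 15+16-2, …, 27+3-2, 39+0) = 39
v[8] = max(3+39-2, 5+28-2, 15+18-2, …, 39+3-2, 34+0) = 40
v[9] = max(3+40-2, 5+39-2, 15+28-2, …, 34+3-2, 45+0) = 45
v[10] = max(3+45-2, 5+40-2, 15+39-2, …, 45+3-2, 37+0) = 52
v[11] = max(3+52-2, 5+45-2, 15+40-2, …, 37+3-2, 53+0) = 53
One optimal plan: pieces 7 + 3 + 1 (2 cuts) → ₹57 − ₹4 = ₹53.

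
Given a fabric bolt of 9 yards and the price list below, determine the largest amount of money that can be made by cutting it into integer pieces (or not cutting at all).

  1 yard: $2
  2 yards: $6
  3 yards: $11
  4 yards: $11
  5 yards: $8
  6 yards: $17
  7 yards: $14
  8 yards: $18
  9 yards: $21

33

Build best[k] bottom-up: best[k] = max over allowed piece i of (p[i] + best[k−i]).
best[1] = 2
best[2] = max(2+2, 6+0) = 6
best[3] = max(2+6, 6+2, 11+0) = 11
best[4] = max(2+11, 6+6, 11+2, 11+0) = 13
best[5] = max(2+13, 6+11, 11+6, 11+2, 8+0) = 17
best[6] = max(2+17, 6+13, 11+11, 11+6, 8+2, 17+0) = 22
best[7] = max(2+22, 6+17, 11+13, …, 17+2, 14+0) = 24
best[8] = max(2+24, 6+22, 11+17, …, 14+2, 18+0) = 28
best[9] = max(2+28, 6+24, 11+22, …, 18+2, 21+0) = 33
One optimal cutting: 3 + 3 + 3 → $11 + $11 + $11 = $33.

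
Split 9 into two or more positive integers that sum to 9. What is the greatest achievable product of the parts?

27

Let g[k] be the best product for length k (with at least one cut). For each first piece i, the rest contributes max(k−i, g[k−i]).
g[2] = 1·max(1,0) = 1·1 = 1
g[3] = max(1·2, 2·1) = 2
g[4] = max(1·3, 2·2, 3·1) = 4
g[5] = max(1·4, 2·3, 3·2, 4·1) = 6
g[6] = max(1·6, 2·4, 3·3, 4·2, 5·1) = 9
g[7] = max(1·9, 2·6, 3·4, 4·3, 5·2, 6·1) = 12
g[8] = max(1·12, 2·9, 3·6, …, 6·2, 7·1) = 18
g[9] = max(1·18, 2·12, 3·9, …, 7·2, 8·1) = 27
One optimal split: 3 + 3 + 3; product 3·3·3 = 27.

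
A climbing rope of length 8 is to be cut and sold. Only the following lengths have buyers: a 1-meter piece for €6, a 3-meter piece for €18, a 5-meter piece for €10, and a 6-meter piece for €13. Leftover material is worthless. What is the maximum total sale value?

48

Build best[k] bottom-up: best[k] = max over allowed piece i of (p[i] + best[k−i]).
best[1] = 6
best[2] = 12  (first piece 1, then best[1]=6)
best[3] = 18  (first piece 1, then best[2]=12)
best[4] = 24  (first piece 1, then best[3]=18)
best[5] = 30  (first piece 1, then best[4]=24)
best[6] = 36  (first piece 1, then best[5]=30)
best[7] = 42  (first piece 1, then best[6]=36)
best[8] = 48  (first piece 1, then best[7]=42)
One optimal cutting: 1 + 1 + 1 + 1 + 1 + 1 + 1 + 1 → €48.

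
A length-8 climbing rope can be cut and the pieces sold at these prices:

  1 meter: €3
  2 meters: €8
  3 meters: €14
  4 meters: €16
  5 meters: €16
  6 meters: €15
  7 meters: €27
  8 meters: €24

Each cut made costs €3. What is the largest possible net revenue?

Let r[k] be the best obtainable value from length k. For each k, try every first piece i and keep the best of price[i] + r[k−i] minus the 3 cut fee when i<k.
r[1] = 3
r[2] = 8
r[3] = 14
r[4] = 16
r[5] = 19  (first piece 2, then r[3]=14)
r[6] = 25  (first piece 3, then r[3]=14)
r[7] = 27  (first piece 3, then r[4]=16)
r[8] = 30  (first piece 2, then r[6]=25)
One optimal plan: pieces 3 + 3 + 2 (2 cuts) → €36 − €6 = €30.

30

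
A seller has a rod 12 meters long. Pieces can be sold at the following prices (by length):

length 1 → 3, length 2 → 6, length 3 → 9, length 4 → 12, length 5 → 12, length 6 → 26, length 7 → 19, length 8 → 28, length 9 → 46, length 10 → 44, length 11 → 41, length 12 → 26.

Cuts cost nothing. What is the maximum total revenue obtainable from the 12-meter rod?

Consider every possible first cut. r[k] is the best of p[i]+r[k−i] over all sellable i≤k.
r[1] = 3
r[2] = max(3+3, 6+0) = 6
r[3] = max(3+6, 6+3, 9+0) = 9
r[4] = max(3+9, 6+6, 9+3, 12+0) = 12
r[5] = max(3+12, 6+9, 9+6, 12+3, 12+0) = 15
r[6] = max(3+15, 6+12, 9+9, 12+6, 12+3, 26+0) = 26
r[7] = max(3+26, 6+15, 9+12, …, 26+3, 19+0) = 29
r[8] = max(3+29, 6+26, 9+15, …, 19+3, 28+0) = 32
r[9] = max(3+32, 6+29, 9+26, …, 28+3, 46+0) = 46
r[10] = max(3+46, 6+32, 9+29, …, 46+3, 44+0) = 49
r[11] = max(3+49, 6+46, 9+32, …, 44+3, 41+0) = 52
r[12] = max(3+52, 6+49, 9+46, …, 41+3, 26+0) = 55
One optimal cutting: 9 + 1 + 1 + 1 → 46 + 3 + 3 + 3 = 55.

55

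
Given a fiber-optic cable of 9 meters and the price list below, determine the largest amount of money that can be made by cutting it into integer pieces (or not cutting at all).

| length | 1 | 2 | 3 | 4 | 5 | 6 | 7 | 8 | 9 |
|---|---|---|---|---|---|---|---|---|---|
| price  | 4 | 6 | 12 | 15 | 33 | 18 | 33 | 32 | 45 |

49

Let r[k] be the best obtainable value from length k. For each k, try every first piece i and keep the best of price[i] + r[k−i].
r[1] = 4
r[2] = max(4+4, 6+0) = 8
r[3] = max(4+8, 6+4, 12+0) = 12
r[4] = max(4+12, 6+8, 12+4, 15+0) = 16
r[5] = max(4+16, 6+12, 12+8, 15+4, 33+0) = 33
r[6] = max(4+33, 6+16, 12+12, 15+8, 33+4, 18+0) = 37
r[7] = max(4+37, 6+33, 12+16, …, 18+4, 33+0) = 41
r[8] = max(4+41, 6+37, 12+33, …, 33+4, 32+0) = 45
r[9] = max(4+45, 6+41, 12+37, …, 32+4, 45+0) = 49
One optimal cutting: 5 + 1 + 1 + 1 + 1 → $33 + $4 + $4 + $4 + $4 = $49.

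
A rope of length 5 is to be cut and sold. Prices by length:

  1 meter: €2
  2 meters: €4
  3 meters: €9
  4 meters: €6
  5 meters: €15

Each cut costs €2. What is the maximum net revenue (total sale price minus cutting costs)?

15

Build v[k] bottom-up: v[k] = max over allowed piece i of (p[i] + v[k−i]) − 2 per cut.
v[1] = 2
v[2] = 4
v[3] = 9
v[4] = 9  (first piece 1, then v[3]=9)
v[5] = 15
Best is to make no cuts and sell whole for €15.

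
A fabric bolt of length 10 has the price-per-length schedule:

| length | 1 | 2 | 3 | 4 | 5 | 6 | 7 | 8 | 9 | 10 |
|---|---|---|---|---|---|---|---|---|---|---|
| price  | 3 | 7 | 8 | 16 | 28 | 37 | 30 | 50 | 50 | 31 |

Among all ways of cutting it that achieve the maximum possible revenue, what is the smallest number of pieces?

2

Consider every possible first cut. r[k] is the best of p[i]+r[k−i] over all sellable i≤k.
r[1] = 3
r[2] = max(3+3, 7+0) = 7
r[3] = max(3+7, 7+3, 8+0) = 10
r[4] = max(3+10, 7+7, 8+3, 16+0) = 16
r[5] = max(3+16, 7+10, 8+7, 16+3, 28+0) = 28
r[6] = max(3+28, 7+16, 8+10, 16+7, 28+3, 37+0) = 37
r[7] = max(3+37, 7+28, 8+16, …, 37+3, 30+0) = 40
r[8] = max(3+40, 7+37, 8+28, …, 30+3, 50+0) = 50
r[9] = max(3+50, 7+40, 8+37, …, 50+3, 50+0) = 53
r[10] = max(3+53, 7+50, 8+40, …, 50+3, 31+0) = 57
Maximum revenue is $57.
Now minimize piece count subject to staying optimal: for each k, pieces[k] = 1 + min over i with p[i]+r[k−i]=r[k] of pieces[k−i].
pieces[7] = 2
pieces[8] = 1
pieces[9] = 2
pieces[10] = 2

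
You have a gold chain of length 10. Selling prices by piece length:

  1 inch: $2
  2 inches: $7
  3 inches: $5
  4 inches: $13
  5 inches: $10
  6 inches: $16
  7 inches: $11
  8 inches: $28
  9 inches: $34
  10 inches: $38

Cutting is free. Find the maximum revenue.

Build best[k] bottom-up: best[k] = max over allowed piece i of (p[i] + best[k−i]).
best[1] = 2
best[2] = 7
best[3] = 9  (first piece 1, then best[2]=7)
best[4] = 14  (first piece 2, then best[2]=7)
best[5] = 16  (first piece 1, then best[4]=14)
best[6] = 21  (first piece 2, then best[4]=14)
best[7] = 23  (first piece 1, then best[6]=21)
best[8] = 28  (first piece 2, then best[6]=21)
best[9] = 34
best[10] = 38
Best is to sell the whole 10-inch piece uncut for $38.

38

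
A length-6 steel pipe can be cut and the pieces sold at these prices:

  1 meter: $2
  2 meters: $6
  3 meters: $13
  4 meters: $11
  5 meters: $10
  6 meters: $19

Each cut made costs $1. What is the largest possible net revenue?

25

Build v[k] bottom-up: v[k] = max over allowed piece i of (p[i] + v[k−i]) − 1 per cut.
v[1] = 2
v[2] = 6
v[3] = 13
v[4] = 14  (first piece 1, then v[3]=13)
v[5] = 18  (first piece 2, then v[3]=13)
v[6] = 25  (first piece 3, then v[3]=13)
One optimal plan: pieces 3 + 3 (1 cut) → $26 − $1 = $25.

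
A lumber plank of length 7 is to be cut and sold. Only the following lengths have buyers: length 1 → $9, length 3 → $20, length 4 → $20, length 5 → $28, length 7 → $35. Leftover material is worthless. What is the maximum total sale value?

63

Let f[k] be the best obtainable value from length k. For each k, try every first piece i and keep the best of price[i] + f[k−i].
f[1] = 9
f[2] = 18  (first piece 1, then f[1]=9)
f[3] = 27  (first piece 1, then f[2]=18)
f[4] = 36  (first piece 1, then f[3]=27)
f[5] = 45  (first piece 1, then f[4]=36)
f[6] = 54  (first piece 1, then f[5]=45)
f[7] = 63  (first piece 1, then f[6]=54)
One optimal cutting: 1 + 1 + 1 + 1 + 1 + 1 + 1 → $63.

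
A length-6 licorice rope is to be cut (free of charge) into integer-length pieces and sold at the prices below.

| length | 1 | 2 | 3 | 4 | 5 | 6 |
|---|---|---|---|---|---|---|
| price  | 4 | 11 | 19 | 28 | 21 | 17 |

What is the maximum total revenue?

39

Build R[k] bottom-up: R[k] = max over allowed piece i of (p[i] + R[k−i]).
R[1] = 4
R[2] = 11
R[3] = 19
R[4] = 28
R[5] = 32  (first piece 1, then R[4]=28)
R[6] = 39  (first piece 2, then R[4]=28)
One optimal cutting: 4 + 2 → ¢28 + ¢11 = ¢39.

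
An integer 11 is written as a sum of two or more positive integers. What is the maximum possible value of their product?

54

Let P[k] be the best product for length k (with at least one cut). For each first piece i, the rest contributes max(k−i, P[k−i]).
P[2] = 1·max(1,0) = 1·1 = 1
P[3] = max(1·2, 2·1) = 2
P[4] = max(1·3, 2·2, 3·1) = 4
P[5] = max(1·4, 2·3, 3·2, 4·1) = 6
P[6] = max(1·6, 2·4, 3·3, 4·2, 5·1) = 9
P[7] = max(1·9, 2·6, 3·4, 4·3, 5·2, 6·1) = 12
P[8] = max(1·12, 2·9, 3·6, …, 6·2, 7·1) = 18
P[9] = max(1·18, 2·12, 3·9, …, 7·2, 8·1) = 27
P[10] = max(1·27, 2·18, 3·12, …, 8·2, 9·1) = 36
P[11] = max(1·36, 2·27, 3·18, …, 9·2, 10·1) = 54
One optimal split: 3 + 3 + 3 + 2; product 3·3·3·2 = 54.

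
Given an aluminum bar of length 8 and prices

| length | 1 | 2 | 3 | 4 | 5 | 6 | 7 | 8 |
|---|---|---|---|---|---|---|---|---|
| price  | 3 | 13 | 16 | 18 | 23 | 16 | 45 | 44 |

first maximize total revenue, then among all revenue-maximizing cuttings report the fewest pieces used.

Consider every possible first cut. r[k] is the best of p[i]+r[k−i] over all sellable i≤k.
r[1] = 3
r[2] = 13
r[3] = 16  (first piece 1, then r[2]=13)
r[4] = 26  (first piece 2, then r[2]=13)
r[5] = 29  (first piece 1, then r[4]=26)
r[6] = 39  (first piece 2, then r[4]=26)
r[7] = 45
r[8] = 52  (first piece 2, then r[6]=39)
Maximum revenue is $52.
Now minimize piece count subject to staying optimal: for each k, pieces[k] = 1 + min over i with p[i]+r[k−i]=r[k] of pieces[k−i].
pieces[5] = 2
pieces[6] = 3
pieces[7] = 1
pieces[8] = 4

4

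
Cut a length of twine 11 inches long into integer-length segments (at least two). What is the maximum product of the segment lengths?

54

Let prod[k] be the best product for length k (with at least one cut). For each first piece i, the rest contributes max(k−i, prod[k−i]).
prod[2] = 1*max(1,0) = 1*1 = 1
prod[3] = 1*max(2,1) = 1*2 = 2
prod[4] = 2*max(2,1) = 2*2 = 4
prod[5] = 2*max(3,2) = 2*3 = 6
prod[6] = 3*max(3,2) = 3*3 = 9
prod[7] = 2*max(5,6) = 2*6 = 12
prod[8] = 2*max(6,9) = 2*9 = 18
prod[9] = 3*max(6,9) = 3*9 = 27
prod[10] = 2*max(8,18) = 2*18 = 36
prod[11] = 2*max(9,27) = 2*27 = 54
One optimal split: 3 + 3 + 3 + 2; product 3*3*3*2 = 54.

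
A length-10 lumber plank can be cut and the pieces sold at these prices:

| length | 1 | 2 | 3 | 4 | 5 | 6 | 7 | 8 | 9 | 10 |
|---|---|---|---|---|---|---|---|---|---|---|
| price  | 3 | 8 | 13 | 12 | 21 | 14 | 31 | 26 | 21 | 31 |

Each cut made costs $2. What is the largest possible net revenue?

42

Let net[k] be the best obtainable value from length k. For each k, try every first piece i and keep the best of price[i] + net[k−i] minus the 2 cut fee when i<k.
net[1] = 3
net[2] = max(3+3-2, 8+0) = 8
net[3] = max(3+8-2, 8+3-2, 13+0) = 13
net[4] = max(3+13-2, 8+8-2, 13+3-2, 12+0) = 14
net[5] = max(3+14-2, 8+13-2, 13+8-2, 12+3-2, 21+0) = 21
net[6] = max(3+21-2, 8+14-2, 13+13-2, 12+8-2, 21+3-2, 14+0) = 24
net[7] = max(3+24-2, 8+21-2, 13+14-2, …, 14+3-2, 31+0) = 31
net[8] = max(3+31-2, 8+24-2, 13+21-2, …, 31+3-2, 26+0) = 32
net[9] = max(3+32-2, 8+31-2, 13+24-2, …, 26+3-2, 21+0) = 37
net[10] = max(3+37-2, 8+32-2, 13+31-2, …, 21+3-2, 31+0) = 42
One optimal plan: pieces 7 + 3 (1 cut) → $44 − $2 = $42.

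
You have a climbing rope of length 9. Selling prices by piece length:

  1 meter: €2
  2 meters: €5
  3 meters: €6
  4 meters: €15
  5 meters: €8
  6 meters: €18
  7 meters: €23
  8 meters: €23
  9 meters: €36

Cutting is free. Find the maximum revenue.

36

Consider every possible first cut. R[k] is the best of p[i]+R[k−i] over all sellable i≤k.
R[1] = 2
R[2] = max(2+2, 5+0) = 5
R[3] = max(2+5, 5+2, 6+0) = 7
R[4] = max(2+7, 5+5, 6+2, 15+0) = 15
R[5] = max(2+15, 5+7, 6+5, 15+2, 8+0) = 17
R[6] = max(2+17, 5+15, 6+7, 15+5, 8+2, 18+0) = 20
R[7] = max(2+20, 5+17, 6+15, …, 18+2, 23+0) = 23
R[8] = max(2+23, 5+20, 6+17, …, 23+2, 23+0) = 30
R[9] = max(2+30, 5+23, 6+20, …, 23+2, 36+0) = 36
Best is to sell the whole 9-meter piece uncut for €36.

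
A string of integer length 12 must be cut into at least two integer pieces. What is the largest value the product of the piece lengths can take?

Define P[k] = max over 1≤i<k of i · max(k−i, P[k−i]); the inner max lets the remainder stay uncut if that's better.
P[2] = 1×max(1,0) = 1×1 = 1
P[3] = max(1×2, 2×1) = 2
P[4] = max(1×3, 2×2, 3×1) = 4
P[5] = max(1×4, 2×3, 3×2, 4×1) = 6
P[6] = max(1×6, 2×4, 3×3, 4×2, 5×1) = 9
P[7] = max(1×9, 2×6, 3×4, 4×3, 5×2, 6×1) = 12
P[8] = max(1×12, 2×9, 3×6, …, 6×2, 7×1) = 18
P[9] = max(1×18, 2×12, 3×9, …, 7×2, 8×1) = 27
P[10] = max(1×27, 2×18, 3×12, …, 8×2, 9×1) = 36
P[11] = max(1×36, 2×27, 3×18, …, 9×2, 10×1) = 54
P[12] = max(1×54, 2×36, 3×27, …, 10×2, 11×1) = 81
One optimal split: 3 + 3 + 3 + 3; product 3×3×3×3 = 81.

81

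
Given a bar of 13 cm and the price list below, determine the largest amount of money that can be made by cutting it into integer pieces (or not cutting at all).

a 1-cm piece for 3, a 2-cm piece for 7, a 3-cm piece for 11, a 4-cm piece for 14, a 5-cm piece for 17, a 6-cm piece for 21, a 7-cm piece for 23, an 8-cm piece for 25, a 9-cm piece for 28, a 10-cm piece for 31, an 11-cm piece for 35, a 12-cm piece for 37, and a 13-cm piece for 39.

47

Consider every possible first cut. R[k] is the best of p[i]+R[k−i] over all sellable i≤k.
R[1] = 3
R[2] = max(3+3, 7+0) = 7
R[3] = max(3+7, 7+3, 11+0) = 11
R[4] = max(3+11, 7+7, 11+3, 14+0) = 14
R[5] = max(3+14, 7+11, 11+7, 14+3, 17+0) = 18
R[6] = max(3+18, 7+14, 11+11, 14+7, 17+3, 21+0) = 22
R[7] = max(3+22, 7+18, 11+14, …, 21+3, 23+0) = 25
R[8] = max(3+25, 7+22, 11+18, …, 23+3, 25+0) = 29
R[9] = max(3+29, 7+25, 11+22, …, 25+3, 28+0) = 33
R[10] = max(3+33, 7+29, 11+25, …, 28+3, 31+0) = 36
R[11] = max(3+36, 7+33, 11+29, …, 31+3, 35+0) = 40
R[12] = max(3+40, 7+36, 11+33, …, 35+3, 37+0) = 44
R[13] = max(3+44, 7+40, 11+36, …, 37+3, 39+0) = 47
One optimal cutting: 3 + 3 + 3 + 3 + 1 → 11 + 11 + 11 + 11 + 3 = 47.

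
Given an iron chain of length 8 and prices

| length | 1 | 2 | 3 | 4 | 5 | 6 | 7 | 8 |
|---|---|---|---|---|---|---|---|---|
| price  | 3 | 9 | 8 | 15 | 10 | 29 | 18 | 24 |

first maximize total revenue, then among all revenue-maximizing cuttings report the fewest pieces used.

Consider every possible first cut. r[k] is the best of p[i]+r[k−i] over all sellable i≤k.
r[1] = 3
r[2] = max(3+3, 9+0) = 9
r[3] = max(3+9, 9+3, 8+0) = 12
r[4] = max(3+12, 9+9, 8+3, 15+0) = 18
r[5] = max(3+18, 9+12, 8+9, 15+3, 10+0) = 21
r[6] = max(3+21, 9+18, 8+12, 15+9, 10+3, 29+0) = 29
r[7] = max(3+29, 9+21, 8+18, …, 29+3, 18+0) = 32
r[8] = max(3+32, 9+29, 8+21, …, 18+3, 24+0) = 38
Maximum revenue is $38.
Now minimize piece count subject to staying optimal: for each k, pieces[k] = 1 + min over i with p[i]+r[k−i]=r[k] of pieces[k−i].
pieces[5] = 3
pieces[6] = 1
pieces[7] = 2
pieces[8] = 2

2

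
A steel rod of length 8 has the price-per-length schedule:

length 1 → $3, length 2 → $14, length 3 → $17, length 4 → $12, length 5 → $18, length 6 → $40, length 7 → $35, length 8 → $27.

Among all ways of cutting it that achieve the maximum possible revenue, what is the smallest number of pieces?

Build r[k] bottom-up: r[k] = max over allowed piece i of (p[i] + r[k−i]).
r[1] = 3
r[2] = max(3+3, 14+0) = 14
r[3] = max(3+14, 14+3, 17+0) = 17
r[4] = max(3+17, 14+14, 17+3, 12+0) = 28
r[5] = max(3+28, 14+17, 17+14, 12+3, 18+0) = 31
r[6] = max(3+31, 14+28, 17+17, 12+14, 18+3, 40+0) = 42
r[7] = max(3+42, 14+31, 17+28, …, 40+3, 35+0) = 45
r[8] = max(3+45, 14+42, 17+31, …, 35+3, 27+0) = 56
Maximum revenue is $56.
Now minimize piece count subject to staying optimal: for each k, pieces[k] = 1 + min over i with p[i]+r[k−i]=r[k] of pieces[k−i].
pieces[5] = 2
pieces[6] = 3
pieces[7] = 3
pieces[8] = 4

4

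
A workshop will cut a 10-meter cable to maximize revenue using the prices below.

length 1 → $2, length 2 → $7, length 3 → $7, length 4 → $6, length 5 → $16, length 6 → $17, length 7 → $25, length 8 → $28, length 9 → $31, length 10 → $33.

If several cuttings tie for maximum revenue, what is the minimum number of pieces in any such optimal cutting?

2

Let r[k] be the best obtainable value from length k. For each k, try every first piece i and keep the best of price[i] + r[k−i].
r[1] = 2
r[2] = max(2+2, 7+0) = 7
r[3] = max(2+7, 7+2, 7+0) = 9
r[4] = max(2+9, 7+7, 7+2, 6+0) = 14
r[5] = max(2+14, 7+9, 7+7, 6+2, 16+0) = 16
r[6] = max(2+16, 7+14, 7+9, 6+7, 16+2, 17+0) = 21
r[7] = max(2+21, 7+16, 7+14, …, 17+2, 25+0) = 25
r[8] = max(2+25, 7+21, 7+16, …, 25+2, 28+0) = 28
r[9] = max(2+28, 7+25, 7+21, …, 28+2, 31+0) = 32
r[10] = max(2+32, 7+28, 7+25, …, 31+2, 33+0) = 35
Maximum revenue is $35.
Now minimize piece count subject to staying optimal: for each k, pieces[k] = 1 + min over i with p[i]+r[k−i]=r[k] of pieces[k−i].
pieces[7] = 1
pieces[8] = 1
pieces[9] = 2
pieces[10] = 2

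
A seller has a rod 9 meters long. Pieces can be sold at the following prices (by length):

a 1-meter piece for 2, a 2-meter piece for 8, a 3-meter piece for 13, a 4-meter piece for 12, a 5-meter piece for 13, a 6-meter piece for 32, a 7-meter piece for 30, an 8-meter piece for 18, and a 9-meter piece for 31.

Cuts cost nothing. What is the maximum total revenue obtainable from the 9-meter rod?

Let best[k] be the best obtainable value from length k. For each k, try every first piece i and keep the best of price[i] + best[k−i].
best[1] = 2
best[2] = 8
best[3] = 13
best[4] = 16  (first piece 2, then best[2]=8)
best[5] = 21  (first piece 2, then best[3]=13)
best[6] = 32
best[7] = 34  (first piece 1, then best[6]=32)
best[8] = 40  (first piece 2, then best[6]=32)
best[9] = 45  (first piece 3, then best[6]=32)
One optimal cutting: 6 + 3 → 32 + 13 = 45.

45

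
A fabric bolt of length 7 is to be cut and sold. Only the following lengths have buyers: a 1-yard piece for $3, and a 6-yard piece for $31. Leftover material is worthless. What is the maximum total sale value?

34

Consider every possible first cut. r[k] is the best of p[i]+r[k−i] over all sellable i≤k.
r[1] = 3
r[2] = 6  (first piece 1, then r[1]=3)
r[3] = 9  (first piece 1, then r[2]=6)
r[4] = 12  (first piece 1, then r[3]=9)
r[5] = 15  (first piece 1, then r[4]=12)
r[6] = 31
r[7] = 34  (first piece 1, then r[6]=31)
One optimal cutting: 6 + 1 → $34.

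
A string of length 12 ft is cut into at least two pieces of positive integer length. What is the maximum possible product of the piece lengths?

81

Let prod[k] be the best product for length k (with at least one cut). For each first piece i, the rest contributes max(k−i, prod[k−i]).
prod[2] = 1×max(1,0) = 1×1 = 1
prod[3] = max(1×2, 2×1) = 2
prod[4] = max(1×3, 2×2, 3×1) = 4
prod[5] = max(1×4, 2×3, 3×2, 4×1) = 6
prod[6] = max(1×6, 2×4, 3×3, 4×2, 5×1) = 9
prod[7] = max(1×9, 2×6, 3×4, 4×3, 5×2, 6×1) = 12
prod[8] = max(1×12, 2×9, 3×6, …, 6×2, 7×1) = 18
prod[9] = max(1×18, 2×12, 3×9, …, 7×2, 8×1) = 27
prod[10] = max(1×27, 2×18, 3×12, …, 8×2, 9×1) = 36
prod[11] = max(1×36, 2×27, 3×18, …, 9×2, 10×1) = 54
prod[12] = max(1×54, 2×36, 3×27, …, 10×2, 11×1) = 81
One optimal split: 3 + 3 + 3 + 3; product 3×3×3×3 = 81.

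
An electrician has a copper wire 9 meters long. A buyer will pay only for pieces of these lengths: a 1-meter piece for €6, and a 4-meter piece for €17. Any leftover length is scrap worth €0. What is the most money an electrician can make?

54

Consider every possible first cut. f[k] is the best of p[i]+f[k−i] over all sellable i≤k.
f[1] = 6
f[2] = 12  (first piece 1, then f[1]=6)
f[3] = 18  (first piece 1, then f[2]=12)
f[4] = max(6+18, 17+0) = 24
f[5] = max(6+24, 17+6) = 30
f[6] = max(6+30, 17+12) = 36
f[7] = max(6+36, 17+18) = 42
f[8] = max(6+42, 17+24) = 48
f[9] = max(6+48, 17+30) = 54
One optimal cutting: 1 + 1 + 1 + 1 + 1 + 1 + 1 + 1 + 1 → €54.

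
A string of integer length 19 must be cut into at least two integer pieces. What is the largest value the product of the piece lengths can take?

Fill m[k] for k=2..19: at each k try every first piece i and multiply by the better of (k−i) uncut or m[k−i].
m[2] = 1*max(1,0) = 1*1 = 1
m[3] = 1*max(2,1) = 1*2 = 2
m[4] = 2*max(2,1) = 2*2 = 4
m[5] = 2*max(3,2) = 2*3 = 6
m[6] = 3*max(3,2) = 3*3 = 9
m[7] = 2*max(5,6) = 2*6 = 12
m[8] = 2*max(6,9) = 2*9 = 18
m[9] = 3*max(6,9) = 3*9 = 27
m[10] = 2*max(8,18) = 2*18 = 36
m[11] = 2*max(9,27) = 2*27 = 54
m[12] = 3*max(9,27) = 3*27 = 81
m[13] = 2*max(11,54) = 2*54 = 108
m[14] = 2*max(12,81) = 2*81 = 162
m[15] = 3*max(12,81) = 3*81 = 243
m[16] = 2*max(14,162) = 2*162 = 324
m[17] = 2*max(15,243) = 2*243 = 486
m[18] = 3*max(15,243) = 3*243 = 729
m[19] = 2*max(17,486) = 2*486 = 972
One optimal split: 3 + 3 + 3 + 3 + 3 + 2 + 2; product 3*3*3*3*3*2*2 = 972.

972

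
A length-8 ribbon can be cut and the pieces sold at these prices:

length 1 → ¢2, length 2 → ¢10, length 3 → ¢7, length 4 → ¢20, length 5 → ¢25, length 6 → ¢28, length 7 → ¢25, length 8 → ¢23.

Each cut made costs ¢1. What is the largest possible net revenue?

Consider every possible first cut. v[k] is the best of p[i]+v[k−i] over all sellable i≤k, charging 1 whenever i<k.
v[1] = 2
v[2] = max(2+2-1, 10+0) = 10
v[3] = max(2+10-1, 10+2-1, 7+0) = 11
v[4] = max(2+11-1, 10+10-1, 7+2-1, 20+0) = 20
v[5] = max(2+20-1, 10+11-1, 7+10-1, 20+2-1, 25+0) = 25
v[6] = max(2+25-1, 10+20-1, 7+11-1, 20+10-1, 25+2-1, 28+0) = 29
v[7] = max(2+29-1, 10+25-1, 7+20-1, …, 28+2-1, 25+0) = 34
v[8] = max(2+34-1, 10+29-1, 7+25-1, …, 25+2-1, 23+0) = 39
One optimal plan: pieces 4 + 4 (1 cut) → ¢40 − ¢1 = ¢39.

39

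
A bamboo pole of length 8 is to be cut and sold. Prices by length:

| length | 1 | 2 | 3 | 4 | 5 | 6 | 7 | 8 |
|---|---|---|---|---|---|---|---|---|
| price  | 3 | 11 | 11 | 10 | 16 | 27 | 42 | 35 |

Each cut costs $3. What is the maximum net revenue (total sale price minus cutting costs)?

42

Build net[k] bottom-up: net[k] = max over allowed piece i of (p[i] + net[k−i]) − 3 per cut.
net[1] = 3
net[2] = 11
net[3] = 11  (first piece 1, then net[2]=11)
net[4] = 19  (first piece 2, then net[2]=11)
net[5] = 19  (first piece 1, then net[4]=19)
net[6] = 27  (first piece 2, then net[4]=19)
net[7] = 42
net[8] = 42  (first piece 1, then net[7]=42)
One optimal plan: pieces 7 + 1 (1 cut) → $45 − $3 = $42.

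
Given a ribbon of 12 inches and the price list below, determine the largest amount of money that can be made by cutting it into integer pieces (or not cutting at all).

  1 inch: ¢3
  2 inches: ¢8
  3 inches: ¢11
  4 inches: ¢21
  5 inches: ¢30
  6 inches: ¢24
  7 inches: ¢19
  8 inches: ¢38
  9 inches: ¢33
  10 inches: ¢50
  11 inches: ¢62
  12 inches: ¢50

Let v[k] be the best obtainable value from length k. For each k, try every first piece i and keep the best of price[i] + v[k−i].
v[1] = 3
v[2] = max(3+3, 8+0) = 8
v[3] = max(3+8, 8+3, 11+0) = 11
v[4] = max(3+11, 8+8, 11+3, 21+0) = 21
v[5] = max(3+21, 8+11, 11+8, 21+3, 30+0) = 30
v[6] = max(3+30, 8+21, 11+11, 21+8, 30+3, 24+0) = 33
v[7] = max(3+33, 8+30, 11+21, …, 24+3, 19+0) = 38
v[8] = max(3+38, 8+33, 11+30, …, 19+3, 38+0) = 42
v[9] = max(3+42, 8+38, 11+33, …, 38+3, 33+0) = 51
v[10] = max(3+51, 8+42, 11+38, …, 33+3, 50+0) = 60
v[11] = max(3+60, 8+51, 11+42, …, 50+3, 62+0) = 63
v[12] = max(3+63, 8+60, 11+51, …, 62+3, 50+0) = 68
One optimal cutting: 5 + 5 + 2 → ¢30 + ¢30 + ¢8 = ¢68.

68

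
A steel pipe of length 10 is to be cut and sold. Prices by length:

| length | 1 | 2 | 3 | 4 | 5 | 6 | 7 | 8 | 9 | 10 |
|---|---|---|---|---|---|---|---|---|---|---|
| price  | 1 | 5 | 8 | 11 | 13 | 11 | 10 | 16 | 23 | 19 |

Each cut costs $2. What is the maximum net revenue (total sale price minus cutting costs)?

Consider every possible first cut. v[k] is the best of p[i]+v[k−i] over all sellable i≤k, charging 2 whenever i<k.
v[1] = 1
v[2] = max(1+1-2, 5+0) = 5
v[3] = max(1+5-2, 5+1-2, 8+0) = 8
v[4] = max(1+8-2, 5+5-2, 8+1-2, 11+0) = 11
v[5] = max(1+11-2, 5+8-2, 8+5-2, 11+1-2, 13+0) = 13
v[6] = max(1+13-2, 5+11-2, 8+8-2, 11+5-2, 13+1-2, 11+0) = 14
v[7] = max(1+14-2, 5+13-2, 8+11-2, …, 11+1-2, 10+0) = 17
v[8] = max(1+17-2, 5+14-2, 8+13-2, …, 10+1-2, 16+0) = 20
v[9] = max(1+20-2, 5+17-2, 8+14-2, …, 16+1-2, 23+0) = 23
v[10] = max(1+23-2, 5+20-2, 8+17-2, …, 23+1-2, 19+0) = 24
One optimal plan: pieces 5 + 5 (1 cut) → $26 − $2 = $24.

24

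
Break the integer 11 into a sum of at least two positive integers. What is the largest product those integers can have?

Let f[k] be the best product for length k (with at least one cut). For each first piece i, the rest contributes max(k−i, f[k−i]).
Small cases: f[2]=1, f[3]=2, f[4]=4.
f[5] = max(1×4, 2×3, 3×2, 4×1) = 6
f[6] = max(1×6, 2×4, 3×3, 4×2, 5×1) = 9
f[7] = max(1×9, 2×6, 3×4, 4×3, 5×2, 6×1) = 12
f[8] = max(1×12, 2×9, 3×6, …, 6×2, 7×1) = 18
f[9] = max(1×18, 2×12, 3×9, …, 7×2, 8×1) = 27
f[10] = max(1×27, 2×18, 3×12, …, 8×2, 9×1) = 36
f[11] = max(1×36, 2×27, 3×18, …, 9×2, 10×1) = 54
One optimal split: 3 + 3 + 3 + 2; product 3×3×3×2 = 54.

54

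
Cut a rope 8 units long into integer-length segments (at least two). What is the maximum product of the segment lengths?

18

Define f[k] = max over 1≤i<k of i · max(k−i, f[k−i]); the inner max lets the remainder stay uncut if that's better.
f[2] = 1×max(1,0) = 1×1 = 1
f[3] = 1×max(2,1) = 1×2 = 2
f[4] = 2×max(2,1) = 2×2 = 4
f[5] = 2×max(3,2) = 2×3 = 6
f[6] = 3×max(3,2) = 3×3 = 9
f[7] = 2×max(5,6) = 2×6 = 12
f[8] = 2×max(6,9) = 2×9 = 18
One optimal split: 3 + 3 + 2; product 3×3×2 = 18.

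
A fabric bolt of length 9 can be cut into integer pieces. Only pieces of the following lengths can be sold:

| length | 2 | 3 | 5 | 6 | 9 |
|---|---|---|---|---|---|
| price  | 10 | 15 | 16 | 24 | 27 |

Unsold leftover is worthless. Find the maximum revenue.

Build f[k] bottom-up: f[k] = max over allowed piece i of (p[i] + f[k−i]).
f[1] = 0
f[2] = 10
f[3] = max(10+0, 15+0) = 15
f[4] = max(10+10, 15+0) = 20
f[5] = max(10+15, 15+10, 16+0) = 25
f[6] = max(10+20, 15+15, 16+0, 24+0) = 30
f[7] = max(10+25, 15+20, 16+10, 24+0) = 35
f[8] = max(10+30, 15+25, 16+15, 24+10) = 40
f[9] = max(10+35, 15+30, 16+20, 24+15, 27+0) = 45
One optimal cutting: 3 + 2 + 2 + 2 → $45.

45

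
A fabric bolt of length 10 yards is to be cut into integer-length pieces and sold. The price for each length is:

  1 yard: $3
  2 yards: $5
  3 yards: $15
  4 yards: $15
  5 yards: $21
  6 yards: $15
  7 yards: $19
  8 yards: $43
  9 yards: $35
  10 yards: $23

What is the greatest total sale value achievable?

Build r[k] bottom-up: r[k] = max over allowed piece i of (p[i] + r[k−i]).
r[1] = 3
r[2] = max(3+3, 5+0) = 6
r[3] = max(3+6, 5+3, 15+0) = 15
r[4] = max(3+15, 5+6, 15+3, 15+0) = 18
r[5] = max(3+18, 5+15, 15+6, 15+3, 21+0) = 21
r[6] = max(3+21, 5+18, 15+15, 15+6, 21+3, 15+0) = 30
r[7] = max(3+30, 5+21, 15+18, …, 15+3, 19+0) = 33
r[8] = max(3+33, 5+30, 15+21, …, 19+3, 43+0) = 43
r[9] = max(3+43, 5+33, 15+30, …, 43+3, 35+0) = 46
r[10] = max(3+46, 5+43, 15+33, …, 35+3, 23+0) = 49
One optimal cutting: 8 + 1 + 1 → $43 + $3 + $3 = $49.

49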